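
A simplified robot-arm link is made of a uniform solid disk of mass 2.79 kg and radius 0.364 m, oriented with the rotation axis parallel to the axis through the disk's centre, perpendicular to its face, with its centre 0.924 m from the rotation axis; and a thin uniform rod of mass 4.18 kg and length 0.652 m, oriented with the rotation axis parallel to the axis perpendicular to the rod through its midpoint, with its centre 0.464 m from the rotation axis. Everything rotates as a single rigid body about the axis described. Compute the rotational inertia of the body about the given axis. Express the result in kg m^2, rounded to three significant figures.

3.61

Solid disk: I_cm = (1/2)MR² = (1/2)(2.79)(0.364)² = 0.18483 kg m^2; centre at d = 0.924 m, so the parallel axis theorem gives I = 0.18483 + (2.79)(0.924)² = 2.5669 kg m^2.
Thin rod: I_cm = (1/12)ML² = (1/12)(4.18)(0.652)² = 0.14808 kg m^2; centre at d = 0.464 m, so the parallel axis theorem gives I = 0.14808 + (4.18)(0.464)² = 1.048 kg m^2.
Total I = 2.5669 + 1.048 = 3.6149 kg m^2.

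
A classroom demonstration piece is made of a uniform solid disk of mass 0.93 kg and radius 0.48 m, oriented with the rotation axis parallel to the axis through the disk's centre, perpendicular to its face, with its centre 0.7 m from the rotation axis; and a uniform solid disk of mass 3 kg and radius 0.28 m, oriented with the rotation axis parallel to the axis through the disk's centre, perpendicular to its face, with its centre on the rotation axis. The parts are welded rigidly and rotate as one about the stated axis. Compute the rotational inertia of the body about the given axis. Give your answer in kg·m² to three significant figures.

0.680

Solid disk: I_cm = (1/2)MR² = (1/2)(0.93)(0.48)² = 0.10714 kg·m²; centre at d = 0.7 m, so I = I_cm + Md² gives I = 0.10714 + (0.93)(0.7)² = 0.56284 kg·m².
Solid disk: I_cm = (1/2)MR² = (1/2)(3)(0.28)² = 0.1176 kg·m²; axis through the centre, so I = 0.1176 kg·m².
Total I = 0.56284 + 0.1176 = 0.68044 kg·m².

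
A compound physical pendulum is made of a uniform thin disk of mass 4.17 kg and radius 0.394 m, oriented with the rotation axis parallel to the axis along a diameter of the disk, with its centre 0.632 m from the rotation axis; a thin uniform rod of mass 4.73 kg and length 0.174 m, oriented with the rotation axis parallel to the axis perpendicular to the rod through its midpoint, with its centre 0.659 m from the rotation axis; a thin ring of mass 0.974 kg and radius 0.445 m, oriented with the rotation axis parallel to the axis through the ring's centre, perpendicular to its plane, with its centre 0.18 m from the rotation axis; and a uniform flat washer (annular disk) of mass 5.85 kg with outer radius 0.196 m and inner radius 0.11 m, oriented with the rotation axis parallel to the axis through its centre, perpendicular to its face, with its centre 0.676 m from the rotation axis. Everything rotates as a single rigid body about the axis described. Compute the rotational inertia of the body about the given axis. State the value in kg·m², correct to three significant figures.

Thin disk: I_cm = (1/4)MR² = (1/4)(4.17)(0.394)² = 0.16183 kg·m²; centre at d = 0.632 m, so I = I_cm + Md² gives I = 0.16183 + (4.17)(0.632)² = 1.8274 kg·m².
Thin rod: I_cm = (1/12)ML² = (1/12)(4.73)(0.174)² = 0.011934 kg·m²; centre at d = 0.659 m, so I = I_cm + Md² gives I = 0.011934 + (4.73)(0.659)² = 2.0661 kg·m².
Thin ring: I_cm = MR² = (0.974)(0.445)² = 0.19288 kg·m²; centre at d = 0.18 m, so I = I_cm + Md² gives I = 0.19288 + (0.974)(0.18)² = 0.22443 kg·m².
Annular disk: I_cm = (1/2)M(R²+r²) = (1/2)(5.85)[(0.196)² + (0.11)²] = 0.14776 kg·m²; centre at d = 0.676 m, so I = I_cm + Md² gives I = 0.14776 + (5.85)(0.676)² = 2.8211 kg·m².
Total I = 1.8274 + 2.0661 + 0.22443 + 2.8211 = 6.939 kg·m².

6.94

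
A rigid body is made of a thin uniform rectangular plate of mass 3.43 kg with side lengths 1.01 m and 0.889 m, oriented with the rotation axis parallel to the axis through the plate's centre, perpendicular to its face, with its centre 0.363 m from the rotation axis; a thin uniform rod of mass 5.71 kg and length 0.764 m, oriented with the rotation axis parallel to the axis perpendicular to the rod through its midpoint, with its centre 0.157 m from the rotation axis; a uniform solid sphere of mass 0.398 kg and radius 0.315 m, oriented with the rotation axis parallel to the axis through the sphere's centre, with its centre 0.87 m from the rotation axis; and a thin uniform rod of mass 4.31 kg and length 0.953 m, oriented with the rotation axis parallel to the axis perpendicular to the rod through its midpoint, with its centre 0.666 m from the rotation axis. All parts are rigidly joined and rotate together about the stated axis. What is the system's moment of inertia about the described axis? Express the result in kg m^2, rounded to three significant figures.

3.94

Rectangular plate: I_cm = (1/12)M(a²+b²) = (1/12)(3.43)[(1.01)² + (0.889)²] = 0.51748 kg m^2; centre at d = 0.363 m, so the parallel axis theorem gives I = 0.51748 + (3.43)(0.363)² = 0.96945 kg m^2.
Thin rod: I_cm = (1/12)ML² = (1/12)(5.71)(0.764)² = 0.27774 kg m^2; centre at d = 0.157 m, so the parallel axis theorem gives I = 0.27774 + (5.71)(0.157)² = 0.41849 kg m^2.
Solid sphere: I_cm = (2/5)MR² = (2/5)(0.398)(0.315)² = 0.015797 kg m^2; centre at d = 0.87 m, so the parallel axis theorem gives I = 0.015797 + (0.398)(0.87)² = 0.31704 kg m^2.
Thin rod: I_cm = (1/12)ML² = (1/12)(4.31)(0.953)² = 0.3262 kg m^2; centre at d = 0.666 m, so the parallel axis theorem gives I = 0.3262 + (4.31)(0.666)² = 2.2379 kg m^2.
Total I = 0.96945 + 0.41849 + 0.31704 + 2.2379 = 3.9429 kg m^2.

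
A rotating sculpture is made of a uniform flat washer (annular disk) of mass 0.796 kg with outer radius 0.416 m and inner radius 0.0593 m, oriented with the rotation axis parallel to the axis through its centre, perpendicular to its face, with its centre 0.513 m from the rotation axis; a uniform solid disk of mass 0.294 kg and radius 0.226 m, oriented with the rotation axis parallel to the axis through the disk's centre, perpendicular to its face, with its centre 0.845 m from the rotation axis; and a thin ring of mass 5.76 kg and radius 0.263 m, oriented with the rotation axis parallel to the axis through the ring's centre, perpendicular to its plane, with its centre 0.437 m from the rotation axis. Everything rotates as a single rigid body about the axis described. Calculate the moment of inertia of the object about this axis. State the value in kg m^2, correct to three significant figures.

2.00

Annular disk: I_cm = (1/2)M(R²+r²) = (1/2)(0.796)[(0.416)² + (0.0593)²] = 0.070276 kg m^2; centre at d = 0.513 m, so the parallel axis theorem gives I = 0.070276 + (0.796)(0.513)² = 0.27976 kg m^2.
Solid disk: I_cm = (1/2)MR² = (1/2)(0.294)(0.226)² = 0.0075082 kg m^2; centre at d = 0.845 m, so the parallel axis theorem gives I = 0.0075082 + (0.294)(0.845)² = 0.21743 kg m^2.
Thin ring: I_cm = MR² = (5.76)(0.263)² = 0.39841 kg m^2; centre at d = 0.437 m, so the parallel axis theorem gives I = 0.39841 + (5.76)(0.437)² = 1.4984 kg m^2.
Total I = 0.27976 + 0.21743 + 1.4984 = 1.9956 kg m^2.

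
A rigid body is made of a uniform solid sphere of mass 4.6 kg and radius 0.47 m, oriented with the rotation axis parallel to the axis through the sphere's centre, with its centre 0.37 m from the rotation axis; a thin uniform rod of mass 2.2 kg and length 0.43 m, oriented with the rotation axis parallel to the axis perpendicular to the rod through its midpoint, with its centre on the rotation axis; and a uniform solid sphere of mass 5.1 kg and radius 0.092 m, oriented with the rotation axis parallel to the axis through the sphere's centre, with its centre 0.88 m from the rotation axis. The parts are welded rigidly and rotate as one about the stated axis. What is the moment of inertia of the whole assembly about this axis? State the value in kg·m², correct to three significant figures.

Solid sphere: I_cm = (2/5)MR² = (2/5)(4.6)(0.47)² = 0.40646 kg·m²; centre at d = 0.37 m, so I = I_cm + Md² gives I = 0.40646 + (4.6)(0.37)² = 1.0362 kg·m².
Thin rod: I_cm = (1/12)ML² = (1/12)(2.2)(0.43)² = 0.033898 kg·m²; axis through the centre, so I = 0.033898 kg·m².
Solid sphere: I_cm = (2/5)MR² = (2/5)(5.1)(0.092)² = 0.017267 kg·m²; centre at d = 0.88 m, so I = I_cm + Md² gives I = 0.017267 + (5.1)(0.88)² = 3.9667 kg·m².
Total I = 1.0362 + 0.033898 + 3.9667 = 5.0368 kg·m².

5.04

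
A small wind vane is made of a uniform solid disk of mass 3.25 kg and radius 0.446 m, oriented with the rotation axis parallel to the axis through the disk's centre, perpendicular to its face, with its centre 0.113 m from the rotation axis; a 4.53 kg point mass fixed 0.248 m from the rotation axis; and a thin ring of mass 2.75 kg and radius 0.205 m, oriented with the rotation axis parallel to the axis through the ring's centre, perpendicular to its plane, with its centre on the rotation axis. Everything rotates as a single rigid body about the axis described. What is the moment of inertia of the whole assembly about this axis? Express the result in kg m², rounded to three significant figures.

0.759

Solid disk: I_cm = (1/2)MR² = (1/2)(3.25)(0.446)² = 0.32324 kg m²; centre at d = 0.113 m, so the parallel axis theorem gives I = 0.32324 + (3.25)(0.113)² = 0.36474 kg m².
Point mass: I_cm = 0; centre at d = 0.248 m, so the parallel axis theorem gives I = 0 + (4.53)(0.248)² = 0.27861 kg m².
Thin ring: I_cm = MR² = (2.75)(0.205)² = 0.11557 kg m²; axis through the centre, so I = 0.11557 kg m².
Total I = 0.36474 + 0.27861 + 0.11557 = 0.75892 kg m².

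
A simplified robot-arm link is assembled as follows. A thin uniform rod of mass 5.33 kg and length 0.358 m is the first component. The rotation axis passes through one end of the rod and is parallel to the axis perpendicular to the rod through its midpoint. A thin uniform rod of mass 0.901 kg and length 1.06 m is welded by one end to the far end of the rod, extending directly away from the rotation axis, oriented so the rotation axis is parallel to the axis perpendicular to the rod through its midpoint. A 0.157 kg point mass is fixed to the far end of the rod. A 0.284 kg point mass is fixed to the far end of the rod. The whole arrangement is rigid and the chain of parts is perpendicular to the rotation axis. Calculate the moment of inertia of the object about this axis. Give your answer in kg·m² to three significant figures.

1.91

Thin rod: I_cm = (1/12)ML² = (1/12)(5.33)(0.358)² = 0.056926 kg·m²; centre at d = 0.179 m, so I = I_cm + Md² gives I = 0.056926 + (5.33)(0.179)² = 0.2277 kg·m².
Thin rod: I_cm = (1/12)ML² = (1/12)(0.901)(1.06)² = 0.084364 kg·m²; centre at d = 0.179 + 0.179 + 0.53 = 0.888 m, so I = I_cm + Md² gives I = 0.084364 + (0.901)(0.888)² = 0.79484 kg·m².
Point mass: I_cm = 0; centre at d = 0.179 + 0.179 + 0.53 + 0.53 = 1.418 m, so I = I_cm + Md² gives I = 0 + (0.157)(1.418)² = 0.31568 kg·m².
Point mass: I_cm = 0; centre at d = 0.179 + 0.179 + 0.53 + 0.53 = 1.418 m, so I = I_cm + Md² gives I = 0 + (0.284)(1.418)² = 0.57105 kg·m².
Total I = 0.2277 + 0.79484 + 0.31568 + 0.57105 = 1.9093 kg·m².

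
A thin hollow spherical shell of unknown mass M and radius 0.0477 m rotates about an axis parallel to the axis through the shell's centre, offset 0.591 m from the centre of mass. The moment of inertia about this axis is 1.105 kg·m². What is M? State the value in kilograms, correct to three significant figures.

3.15

I = I_cm + Md² = (2/3)MR² + Md² = M·[0.666667·(0.0477)² + (0.591)²] = M·0.3508.
So M = 1.105 / 0.3508 = 3.15 kg.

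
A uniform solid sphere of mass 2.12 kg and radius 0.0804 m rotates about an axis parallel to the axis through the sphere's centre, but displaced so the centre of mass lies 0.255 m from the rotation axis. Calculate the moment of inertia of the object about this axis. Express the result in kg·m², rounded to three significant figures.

I_cm = (2/5)MR² = (2/5)(2.12)(0.0804)² = 0.0054816 kg·m²; centre at d = 0.255 m, so I = I_cm + Md² gives I = 0.0054816 + (2.12)(0.255)² = 0.14333 kg·m².

0.143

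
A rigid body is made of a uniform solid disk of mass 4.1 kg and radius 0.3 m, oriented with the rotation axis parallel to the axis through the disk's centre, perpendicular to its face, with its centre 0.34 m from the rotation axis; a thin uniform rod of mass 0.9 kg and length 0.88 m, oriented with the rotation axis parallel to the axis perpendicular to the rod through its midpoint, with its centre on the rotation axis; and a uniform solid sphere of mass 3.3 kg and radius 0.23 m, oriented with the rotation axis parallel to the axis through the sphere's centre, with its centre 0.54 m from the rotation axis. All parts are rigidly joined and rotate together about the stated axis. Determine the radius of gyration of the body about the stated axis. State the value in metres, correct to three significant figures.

Solid disk: I_cm = (1/2)MR² = (1/2)(4.1)(0.3)² = 0.1845 kg m²; centre at d = 0.34 m, so I = I_cm + Md² gives I = 0.1845 + (4.1)(0.34)² = 0.65846 kg m².
Thin rod: I_cm = (1/12)ML² = (1/12)(0.9)(0.88)² = 0.05808 kg m²; axis through the centre, so I = 0.05808 kg m².
Solid sphere: I_cm = (2/5)MR² = (2/5)(3.3)(0.23)² = 0.069828 kg m²; centre at d = 0.54 m, so I = I_cm + Md² gives I = 0.069828 + (3.3)(0.54)² = 1.0321 kg m².
Total I = 1.7486 kg m²; total mass M = 8.3 kg.
k = √(I/M) = √(1.7486/8.3) = 0.459 m.

0.459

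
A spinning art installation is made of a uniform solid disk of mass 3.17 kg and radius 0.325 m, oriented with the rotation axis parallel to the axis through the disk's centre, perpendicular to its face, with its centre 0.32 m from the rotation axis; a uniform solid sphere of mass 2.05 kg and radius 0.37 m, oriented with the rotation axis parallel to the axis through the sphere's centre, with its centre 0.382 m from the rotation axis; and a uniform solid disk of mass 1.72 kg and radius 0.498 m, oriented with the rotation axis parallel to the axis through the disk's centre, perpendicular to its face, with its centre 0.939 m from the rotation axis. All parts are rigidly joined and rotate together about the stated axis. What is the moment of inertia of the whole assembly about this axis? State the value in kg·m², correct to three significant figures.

2.63

Solid disk: I_cm = (1/2)MR² = (1/2)(3.17)(0.325)² = 0.16742 kg·m²; centre at d = 0.32 m, so I = I_cm + Md² gives I = 0.16742 + (3.17)(0.32)² = 0.49202 kg·m².
Solid sphere: I_cm = (2/5)MR² = (2/5)(2.05)(0.37)² = 0.11226 kg·m²; centre at d = 0.382 m, so I = I_cm + Md² gives I = 0.11226 + (2.05)(0.382)² = 0.4114 kg·m².
Solid disk: I_cm = (1/2)MR² = (1/2)(1.72)(0.498)² = 0.21328 kg·m²; centre at d = 0.939 m, so I = I_cm + Md² gives I = 0.21328 + (1.72)(0.939)² = 1.7298 kg·m².
Total I = 0.49202 + 0.4114 + 1.7298 = 2.6333 kg·m².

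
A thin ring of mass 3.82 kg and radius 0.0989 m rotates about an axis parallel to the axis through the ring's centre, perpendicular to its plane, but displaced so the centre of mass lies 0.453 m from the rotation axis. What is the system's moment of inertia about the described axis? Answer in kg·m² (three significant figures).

0.821

I_cm = MR² = (3.82)(0.0989)² = 0.037364 kg·m²; centre at d = 0.453 m, so I = I_cm + Md² gives I = 0.037364 + (3.82)(0.453)² = 0.82126 kg·m².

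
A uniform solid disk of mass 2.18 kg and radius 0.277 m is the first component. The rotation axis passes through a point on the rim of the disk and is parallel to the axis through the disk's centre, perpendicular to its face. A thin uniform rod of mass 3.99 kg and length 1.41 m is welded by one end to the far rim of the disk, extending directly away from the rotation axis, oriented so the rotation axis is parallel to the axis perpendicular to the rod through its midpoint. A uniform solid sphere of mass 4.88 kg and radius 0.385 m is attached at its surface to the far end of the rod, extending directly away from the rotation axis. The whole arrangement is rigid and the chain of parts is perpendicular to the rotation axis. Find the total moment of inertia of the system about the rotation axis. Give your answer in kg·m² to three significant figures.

Solid disk: I_cm = (1/2)MR² = (1/2)(2.18)(0.277)² = 0.083635 kg·m²; centre at d = 0.277 m, so the parallel axis theorem gives I = 0.083635 + (2.18)(0.277)² = 0.2509 kg·m².
Thin rod: I_cm = (1/12)ML² = (1/12)(3.99)(1.41)² = 0.66104 kg·m²; centre at d = 0.277 + 0.277 + 0.705 = 1.259 m, so the parallel axis theorem gives I = 0.66104 + (3.99)(1.259)² = 6.9855 kg·m².
Solid sphere: I_cm = (2/5)MR² = (2/5)(4.88)(0.385)² = 0.28934 kg·m²; centre at d = 0.277 + 0.277 + 0.705 + 0.705 + 0.385 = 2.349 m, so the parallel axis theorem gives I = 0.28934 + (4.88)(2.349)² = 27.216 kg·m².
Total I = 0.2509 + 6.9855 + 27.216 = 34.453 kg·m².

34.5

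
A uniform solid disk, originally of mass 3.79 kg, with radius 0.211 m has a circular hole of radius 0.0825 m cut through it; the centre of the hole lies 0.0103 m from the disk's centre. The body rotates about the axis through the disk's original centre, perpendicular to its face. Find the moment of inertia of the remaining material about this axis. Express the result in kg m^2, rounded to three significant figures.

0.0823

Unpierced body about its centre: I₀ = (1/2)MR² = (1/2)(3.79)(0.211)² = 0.084367 kg m^2.
The removed disk has mass m = M·(r/R)² = (3.79)(0.0825/0.211)² = 0.5794 kg (same uniform areal density).
Its moment of inertia about the rotation axis (parallel-axis theorem): I_hole = (1/2)mr² + md² = (1/2)(0.5794)(0.0825)² + (0.5794)(0.0103)² = 0.0020333 kg m^2.
Treating the hole as negative mass, I = I₀ − I_hole = 0.084367 − 0.0020333 = 0.082334 kg m^2.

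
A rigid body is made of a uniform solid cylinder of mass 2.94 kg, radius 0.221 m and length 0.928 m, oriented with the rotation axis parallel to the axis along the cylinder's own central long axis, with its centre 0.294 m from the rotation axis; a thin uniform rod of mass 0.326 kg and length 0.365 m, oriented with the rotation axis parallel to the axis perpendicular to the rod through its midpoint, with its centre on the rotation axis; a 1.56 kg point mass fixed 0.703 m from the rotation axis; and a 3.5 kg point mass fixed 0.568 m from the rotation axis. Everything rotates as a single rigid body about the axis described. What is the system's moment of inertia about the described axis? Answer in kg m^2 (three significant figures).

2.23

Solid cylinder: I_cm = (1/2)MR² = (1/2)(2.94)(0.221)² = 0.071796 kg m^2; centre at d = 0.294 m, so the parallel axis theorem gives I = 0.071796 + (2.94)(0.294)² = 0.32592 kg m^2.
Thin rod: I_cm = (1/12)ML² = (1/12)(0.326)(0.365)² = 0.0036193 kg m^2; axis through the centre, so I = 0.0036193 kg m^2.
Point mass: I_cm = 0; centre at d = 0.703 m, so the parallel axis theorem gives I = 0 + (1.56)(0.703)² = 0.77097 kg m^2.
Point mass: I_cm = 0; centre at d = 0.568 m, so the parallel axis theorem gives I = 0 + (3.5)(0.568)² = 1.1292 kg m^2.
Total I = 0.32592 + 0.0036193 + 0.77097 + 1.1292 = 2.2297 kg m^2.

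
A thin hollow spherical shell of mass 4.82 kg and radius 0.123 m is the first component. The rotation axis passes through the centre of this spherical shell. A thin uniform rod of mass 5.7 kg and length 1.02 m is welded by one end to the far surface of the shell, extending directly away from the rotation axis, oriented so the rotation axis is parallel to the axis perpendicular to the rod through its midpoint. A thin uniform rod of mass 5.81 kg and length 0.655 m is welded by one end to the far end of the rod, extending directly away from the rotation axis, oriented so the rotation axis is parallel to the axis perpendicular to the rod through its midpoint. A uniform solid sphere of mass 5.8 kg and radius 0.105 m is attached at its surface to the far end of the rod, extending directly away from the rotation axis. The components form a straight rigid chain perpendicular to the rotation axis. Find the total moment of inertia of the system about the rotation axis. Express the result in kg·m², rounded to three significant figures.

Spherical shell: I_cm = (2/3)MR² = (2/3)(4.82)(0.123)² = 0.048615 kg·m²; axis through the centre, so I = 0.048615 kg·m².
Thin rod: I_cm = (1/12)ML² = (1/12)(5.7)(1.02)² = 0.49419 kg·m²; centre at d = 0.123 + 0.51 = 0.633 m, so I = I_cm + Md² gives I = 0.49419 + (5.7)(0.633)² = 2.7781 kg·m².
Thin rod: I_cm = (1/12)ML² = (1/12)(5.81)(0.655)² = 0.20772 kg·m²; centre at d = 0.123 + 0.51 + 0.51 + 0.3275 = 1.4705 m, so I = I_cm + Md² gives I = 0.20772 + (5.81)(1.4705)² = 12.771 kg·m².
Solid sphere: I_cm = (2/5)MR² = (2/5)(5.8)(0.105)² = 0.025578 kg·m²; centre at d = 0.123 + 0.51 + 0.51 + 0.3275 + 0.3275 + 0.105 = 1.903 m, so I = I_cm + Md² gives I = 0.025578 + (5.8)(1.903)² = 21.03 kg·m².
Total I = 0.048615 + 2.7781 + 12.771 + 21.03 = 36.628 kg·m².

36.6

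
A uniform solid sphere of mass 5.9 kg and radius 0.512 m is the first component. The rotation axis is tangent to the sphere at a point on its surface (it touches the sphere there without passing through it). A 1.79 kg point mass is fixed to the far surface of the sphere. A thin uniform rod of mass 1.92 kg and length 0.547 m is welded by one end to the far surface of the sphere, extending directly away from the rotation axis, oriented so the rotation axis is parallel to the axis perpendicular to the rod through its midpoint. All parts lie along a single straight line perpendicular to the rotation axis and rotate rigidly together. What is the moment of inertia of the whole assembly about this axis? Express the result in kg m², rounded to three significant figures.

7.32

Solid sphere: I_cm = (2/5)MR² = (2/5)(5.9)(0.512)² = 0.61866 kg m²; centre at d = 0.512 m, so the parallel axis theorem gives I = 0.61866 + (5.9)(0.512)² = 2.1653 kg m².
Point mass: I_cm = 0; centre at d = 0.512 + 0.512 = 1.024 m, so the parallel axis theorem gives I = 0 + (1.79)(1.024)² = 1.877 kg m².
Thin rod: I_cm = (1/12)ML² = (1/12)(1.92)(0.547)² = 0.047873 kg m²; centre at d = 0.512 + 0.512 + 0.2735 = 1.2975 m, so the parallel axis theorem gives I = 0.047873 + (1.92)(1.2975)² = 3.2802 kg m².
Total I = 2.1653 + 1.877 + 3.2802 = 7.3225 kg m².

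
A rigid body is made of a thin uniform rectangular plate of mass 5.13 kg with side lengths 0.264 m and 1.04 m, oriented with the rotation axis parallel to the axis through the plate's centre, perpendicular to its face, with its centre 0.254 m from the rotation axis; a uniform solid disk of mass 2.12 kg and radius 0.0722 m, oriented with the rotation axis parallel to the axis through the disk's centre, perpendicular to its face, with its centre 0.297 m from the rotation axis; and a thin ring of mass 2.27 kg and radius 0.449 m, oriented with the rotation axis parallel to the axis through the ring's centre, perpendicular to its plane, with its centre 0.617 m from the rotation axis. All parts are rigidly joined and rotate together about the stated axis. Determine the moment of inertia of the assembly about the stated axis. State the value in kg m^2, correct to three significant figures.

Rectangular plate: I_cm = (1/12)M(a²+b²) = (1/12)(5.13)[(0.264)² + (1.04)²] = 0.49218 kg m^2; centre at d = 0.254 m, so I = I_cm + Md² gives I = 0.49218 + (5.13)(0.254)² = 0.82315 kg m^2.
Solid disk: I_cm = (1/2)MR² = (1/2)(2.12)(0.0722)² = 0.0055256 kg m^2; centre at d = 0.297 m, so I = I_cm + Md² gives I = 0.0055256 + (2.12)(0.297)² = 0.19253 kg m^2.
Thin ring: I_cm = MR² = (2.27)(0.449)² = 0.45763 kg m^2; centre at d = 0.617 m, so I = I_cm + Md² gives I = 0.45763 + (2.27)(0.617)² = 1.3218 kg m^2.
Total I = 0.82315 + 0.19253 + 1.3218 = 2.3375 kg m^2.

2.34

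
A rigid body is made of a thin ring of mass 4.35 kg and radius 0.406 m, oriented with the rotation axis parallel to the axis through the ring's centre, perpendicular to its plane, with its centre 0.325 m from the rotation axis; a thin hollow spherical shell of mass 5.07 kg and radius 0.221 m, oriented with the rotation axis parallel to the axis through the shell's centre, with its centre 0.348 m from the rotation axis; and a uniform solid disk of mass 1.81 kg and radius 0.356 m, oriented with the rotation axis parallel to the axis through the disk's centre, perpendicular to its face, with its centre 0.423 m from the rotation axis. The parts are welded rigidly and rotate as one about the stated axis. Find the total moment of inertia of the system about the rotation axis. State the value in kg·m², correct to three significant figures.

Thin ring: I_cm = MR² = (4.35)(0.406)² = 0.71704 kg·m²; centre at d = 0.325 m, so I = I_cm + Md² gives I = 0.71704 + (4.35)(0.325)² = 1.1765 kg·m².
Spherical shell: I_cm = (2/3)MR² = (2/3)(5.07)(0.221)² = 0.16508 kg·m²; centre at d = 0.348 m, so I = I_cm + Md² gives I = 0.16508 + (5.07)(0.348)² = 0.77908 kg·m².
Solid disk: I_cm = (1/2)MR² = (1/2)(1.81)(0.356)² = 0.1147 kg·m²; centre at d = 0.423 m, so I = I_cm + Md² gives I = 0.1147 + (1.81)(0.423)² = 0.43856 kg·m².
Total I = 1.1765 + 0.77908 + 0.43856 = 2.3941 kg·m².

2.39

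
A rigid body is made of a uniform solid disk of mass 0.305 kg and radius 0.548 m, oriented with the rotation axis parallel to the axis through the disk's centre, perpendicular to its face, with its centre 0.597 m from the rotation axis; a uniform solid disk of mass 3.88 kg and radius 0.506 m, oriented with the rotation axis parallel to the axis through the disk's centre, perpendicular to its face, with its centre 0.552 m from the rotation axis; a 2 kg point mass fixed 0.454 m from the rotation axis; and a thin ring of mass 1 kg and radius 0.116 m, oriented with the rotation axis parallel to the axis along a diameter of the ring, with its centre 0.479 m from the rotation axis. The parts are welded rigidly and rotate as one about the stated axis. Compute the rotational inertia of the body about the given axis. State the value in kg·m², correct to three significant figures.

2.48

Solid disk: I_cm = (1/2)MR² = (1/2)(0.305)(0.548)² = 0.045796 kg·m²; centre at d = 0.597 m, so the parallel axis theorem gives I = 0.045796 + (0.305)(0.597)² = 0.1545 kg·m².
Solid disk: I_cm = (1/2)MR² = (1/2)(3.88)(0.506)² = 0.49671 kg·m²; centre at d = 0.552 m, so the parallel axis theorem gives I = 0.49671 + (3.88)(0.552)² = 1.679 kg·m².
Point mass: I_cm = 0; centre at d = 0.454 m, so the parallel axis theorem gives I = 0 + (2)(0.454)² = 0.41223 kg·m².
Thin ring: I_cm = (1/2)MR² = (1/2)(1)(0.116)² = 0.006728 kg·m²; centre at d = 0.479 m, so the parallel axis theorem gives I = 0.006728 + (1)(0.479)² = 0.23617 kg·m².
Total I = 0.1545 + 1.679 + 0.41223 + 0.23617 = 2.4819 kg·m².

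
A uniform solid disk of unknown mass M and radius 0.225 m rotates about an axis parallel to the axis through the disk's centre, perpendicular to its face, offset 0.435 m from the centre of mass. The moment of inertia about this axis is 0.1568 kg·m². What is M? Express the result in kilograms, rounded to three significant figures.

I = I_cm + Md² = (1/2)MR² + Md² = M·[0.5·(0.225)² + (0.435)²] = M·0.21454.
So M = 0.1568 / 0.21454 = 0.73087 kg.

0.731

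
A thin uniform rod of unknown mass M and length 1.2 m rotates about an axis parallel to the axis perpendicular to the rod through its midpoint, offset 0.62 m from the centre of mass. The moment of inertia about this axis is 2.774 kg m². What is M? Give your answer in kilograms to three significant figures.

I = I_cm + Md² = (1/12)ML² + Md² = M·[0.0833333·(1.2)² + (0.62)²] = M·0.5044.
So M = 2.774 / 0.5044 = 5.4996 kg.

5.50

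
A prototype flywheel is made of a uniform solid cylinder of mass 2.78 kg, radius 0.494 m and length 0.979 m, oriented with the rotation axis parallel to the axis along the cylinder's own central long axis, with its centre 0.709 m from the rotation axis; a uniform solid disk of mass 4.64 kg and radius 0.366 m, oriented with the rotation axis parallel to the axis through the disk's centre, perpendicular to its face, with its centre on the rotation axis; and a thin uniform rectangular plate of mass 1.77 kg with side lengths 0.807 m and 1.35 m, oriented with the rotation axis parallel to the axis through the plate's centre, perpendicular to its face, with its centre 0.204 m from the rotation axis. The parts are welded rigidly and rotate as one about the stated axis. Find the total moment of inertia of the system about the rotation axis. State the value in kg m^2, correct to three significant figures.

2.49

Solid cylinder: I_cm = (1/2)MR² = (1/2)(2.78)(0.494)² = 0.33921 kg m^2; centre at d = 0.709 m, so the parallel axis theorem gives I = 0.33921 + (2.78)(0.709)² = 1.7367 kg m^2.
Solid disk: I_cm = (1/2)MR² = (1/2)(4.64)(0.366)² = 0.31078 kg m^2; axis through the centre, so I = 0.31078 kg m^2.
Rectangular plate: I_cm = (1/12)M(a²+b²) = (1/12)(1.77)[(0.807)² + (1.35)²] = 0.36488 kg m^2; centre at d = 0.204 m, so the parallel axis theorem gives I = 0.36488 + (1.77)(0.204)² = 0.43854 kg m^2.
Total I = 1.7367 + 0.31078 + 0.43854 = 2.486 kg m^2.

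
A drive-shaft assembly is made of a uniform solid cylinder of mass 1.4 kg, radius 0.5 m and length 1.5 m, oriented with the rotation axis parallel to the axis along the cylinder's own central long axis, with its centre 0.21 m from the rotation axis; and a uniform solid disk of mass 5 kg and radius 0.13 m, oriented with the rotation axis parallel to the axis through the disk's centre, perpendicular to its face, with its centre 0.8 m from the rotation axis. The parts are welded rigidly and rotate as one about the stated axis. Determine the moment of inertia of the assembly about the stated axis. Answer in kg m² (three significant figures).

Solid cylinder: I_cm = (1/2)MR² = (1/2)(1.4)(0.5)² = 0.175 kg m²; centre at d = 0.21 m, so the parallel axis theorem gives I = 0.175 + (1.4)(0.21)² = 0.23674 kg m².
Solid disk: I_cm = (1/2)MR² = (1/2)(5)(0.13)² = 0.04225 kg m²; centre at d = 0.8 m, so the parallel axis theorem gives I = 0.04225 + (5)(0.8)² = 3.2423 kg m².
Total I = 0.23674 + 3.2423 = 3.479 kg m².

3.48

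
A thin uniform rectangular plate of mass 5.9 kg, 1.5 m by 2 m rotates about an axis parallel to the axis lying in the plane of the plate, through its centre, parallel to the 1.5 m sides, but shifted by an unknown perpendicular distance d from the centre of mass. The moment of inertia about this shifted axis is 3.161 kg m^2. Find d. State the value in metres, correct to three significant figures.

About the centre-of-mass axis, I_cm = (1/12)Mb² = (1/12)(5.9)(2)² = 1.9667 kg m^2.
Parallel axis theorem: I = I_cm + Md², so Md² = 3.161 − 1.9667 = 1.1943 kg m^2.
d = √(1.1943 / 5.9) = 0.44992 m.

0.450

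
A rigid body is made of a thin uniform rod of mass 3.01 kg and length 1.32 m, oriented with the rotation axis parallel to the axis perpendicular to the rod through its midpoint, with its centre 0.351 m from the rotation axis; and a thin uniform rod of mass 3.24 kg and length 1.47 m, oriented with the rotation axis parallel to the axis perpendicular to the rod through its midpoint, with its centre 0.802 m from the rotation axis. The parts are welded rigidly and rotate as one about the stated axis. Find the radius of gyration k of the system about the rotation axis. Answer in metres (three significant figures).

0.746

Thin rod: I_cm = (1/12)ML² = (1/12)(3.01)(1.32)² = 0.43705 kg·m²; centre at d = 0.351 m, so I = I_cm + Md² gives I = 0.43705 + (3.01)(0.351)² = 0.80789 kg·m².
Thin rod: I_cm = (1/12)ML² = (1/12)(3.24)(1.47)² = 0.58344 kg·m²; centre at d = 0.802 m, so I = I_cm + Md² gives I = 0.58344 + (3.24)(0.802)² = 2.6674 kg·m².
Total I = 3.4753 kg·m²; total mass M = 6.25 kg.
k = √(I/M) = √(3.4753/6.25) = 0.74569 m.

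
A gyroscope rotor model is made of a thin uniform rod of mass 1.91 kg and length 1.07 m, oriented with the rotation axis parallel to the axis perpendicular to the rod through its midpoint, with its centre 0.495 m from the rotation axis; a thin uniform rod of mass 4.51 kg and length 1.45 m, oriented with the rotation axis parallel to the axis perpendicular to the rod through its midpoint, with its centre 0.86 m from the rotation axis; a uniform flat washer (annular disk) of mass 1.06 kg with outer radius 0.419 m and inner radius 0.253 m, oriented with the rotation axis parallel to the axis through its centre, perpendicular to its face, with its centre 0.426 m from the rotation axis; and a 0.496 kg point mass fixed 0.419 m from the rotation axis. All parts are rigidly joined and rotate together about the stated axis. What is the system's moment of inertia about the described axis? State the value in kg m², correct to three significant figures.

Thin rod: I_cm = (1/12)ML² = (1/12)(1.91)(1.07)² = 0.18223 kg m²; centre at d = 0.495 m, so the parallel axis theorem gives I = 0.18223 + (1.91)(0.495)² = 0.65023 kg m².
Thin rod: I_cm = (1/12)ML² = (1/12)(4.51)(1.45)² = 0.79019 kg m²; centre at d = 0.86 m, so the parallel axis theorem gives I = 0.79019 + (4.51)(0.86)² = 4.1258 kg m².
Annular disk: I_cm = (1/2)M(R²+r²) = (1/2)(1.06)[(0.419)² + (0.253)²] = 0.12697 kg m²; centre at d = 0.426 m, so the parallel axis theorem gives I = 0.12697 + (1.06)(0.426)² = 0.31934 kg m².
Point mass: I_cm = 0; centre at d = 0.419 m, so the parallel axis theorem gives I = 0 + (0.496)(0.419)² = 0.087078 kg m².
Total I = 0.65023 + 4.1258 + 0.31934 + 0.087078 = 5.1824 kg m².

5.18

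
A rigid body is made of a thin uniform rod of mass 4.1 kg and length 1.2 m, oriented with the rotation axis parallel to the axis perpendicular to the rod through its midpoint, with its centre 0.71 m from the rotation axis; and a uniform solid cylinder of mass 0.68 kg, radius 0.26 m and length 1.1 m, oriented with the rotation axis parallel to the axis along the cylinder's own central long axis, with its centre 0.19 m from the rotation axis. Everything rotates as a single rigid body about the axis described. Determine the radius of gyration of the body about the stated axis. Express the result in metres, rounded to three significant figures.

Thin rod: I_cm = (1/12)ML² = (1/12)(4.1)(1.2)² = 0.492 kg m^2; centre at d = 0.71 m, so the parallel axis theorem gives I = 0.492 + (4.1)(0.71)² = 2.5588 kg m^2.
Solid cylinder: I_cm = (1/2)MR² = (1/2)(0.68)(0.26)² = 0.022984 kg m^2; centre at d = 0.19 m, so the parallel axis theorem gives I = 0.022984 + (0.68)(0.19)² = 0.047532 kg m^2.
Total I = 2.6063 kg m^2; total mass M = 4.78 kg.
k = √(I/M) = √(2.6063/4.78) = 0.73842 m.

0.738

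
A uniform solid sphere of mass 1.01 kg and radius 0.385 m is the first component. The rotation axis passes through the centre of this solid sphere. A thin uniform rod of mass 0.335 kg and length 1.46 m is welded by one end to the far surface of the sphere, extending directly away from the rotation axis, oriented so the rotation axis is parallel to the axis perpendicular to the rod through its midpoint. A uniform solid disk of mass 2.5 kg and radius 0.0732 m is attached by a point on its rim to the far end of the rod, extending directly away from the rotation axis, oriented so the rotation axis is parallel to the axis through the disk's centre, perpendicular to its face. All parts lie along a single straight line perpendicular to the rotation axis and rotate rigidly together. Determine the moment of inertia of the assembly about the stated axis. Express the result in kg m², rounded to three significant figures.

9.74

Solid sphere: I_cm = (2/5)MR² = (2/5)(1.01)(0.385)² = 0.059883 kg m²; axis through the centre, so I = 0.059883 kg m².
Thin rod: I_cm = (1/12)ML² = (1/12)(0.335)(1.46)² = 0.059507 kg m²; centre at d = 0.385 + 0.73 = 1.115 m, so I = I_cm + Md² gives I = 0.059507 + (0.335)(1.115)² = 0.47599 kg m².
Solid disk: I_cm = (1/2)MR² = (1/2)(2.5)(0.0732)² = 0.0066978 kg m²; centre at d = 0.385 + 0.73 + 0.73 + 0.0732 = 1.9182 m, so I = I_cm + Md² gives I = 0.0066978 + (2.5)(1.9182)² = 9.2054 kg m².
Total I = 0.059883 + 0.47599 + 9.2054 = 9.7413 kg m².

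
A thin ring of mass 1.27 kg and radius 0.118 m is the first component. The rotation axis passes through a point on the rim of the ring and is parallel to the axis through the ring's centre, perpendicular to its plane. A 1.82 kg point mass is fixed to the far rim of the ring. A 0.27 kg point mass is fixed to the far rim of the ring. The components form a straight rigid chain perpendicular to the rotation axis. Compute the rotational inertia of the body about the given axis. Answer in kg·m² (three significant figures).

Thin ring: I_cm = MR² = (1.27)(0.118)² = 0.017683 kg·m²; centre at d = 0.118 m, so I = I_cm + Md² gives I = 0.017683 + (1.27)(0.118)² = 0.035367 kg·m².
Point mass: I_cm = 0; centre at d = 0.118 + 0.118 = 0.236 m, so I = I_cm + Md² gives I = 0 + (1.82)(0.236)² = 0.10137 kg·m².
Point mass: I_cm = 0; centre at d = 0.118 + 0.118 = 0.236 m, so I = I_cm + Md² gives I = 0 + (0.27)(0.236)² = 0.015038 kg·m².
Total I = 0.035367 + 0.10137 + 0.015038 = 0.15177 kg·m².

0.152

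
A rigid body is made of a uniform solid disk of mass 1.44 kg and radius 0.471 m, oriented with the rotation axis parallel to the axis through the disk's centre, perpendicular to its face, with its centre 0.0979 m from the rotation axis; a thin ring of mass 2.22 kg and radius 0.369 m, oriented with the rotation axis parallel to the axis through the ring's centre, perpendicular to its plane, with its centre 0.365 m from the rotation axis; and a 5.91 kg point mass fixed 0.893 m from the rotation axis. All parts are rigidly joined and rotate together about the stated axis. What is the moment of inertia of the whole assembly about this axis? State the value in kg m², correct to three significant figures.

5.48

Solid disk: I_cm = (1/2)MR² = (1/2)(1.44)(0.471)² = 0.15973 kg m²; centre at d = 0.0979 m, so I = I_cm + Md² gives I = 0.15973 + (1.44)(0.0979)² = 0.17353 kg m².
Thin ring: I_cm = MR² = (2.22)(0.369)² = 0.30228 kg m²; centre at d = 0.365 m, so I = I_cm + Md² gives I = 0.30228 + (2.22)(0.365)² = 0.59804 kg m².
Point mass: I_cm = 0; centre at d = 0.893 m, so I = I_cm + Md² gives I = 0 + (5.91)(0.893)² = 4.7129 kg m².
Total I = 0.17353 + 0.59804 + 4.7129 = 5.4845 kg m².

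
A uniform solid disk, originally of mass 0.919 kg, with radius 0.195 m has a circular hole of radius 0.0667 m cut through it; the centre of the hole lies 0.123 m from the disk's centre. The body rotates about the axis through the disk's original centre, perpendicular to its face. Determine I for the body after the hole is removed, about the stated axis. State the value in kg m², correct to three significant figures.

0.0156

Unpierced body about its centre: I₀ = (1/2)MR² = (1/2)(0.919)(0.195)² = 0.017472 kg m².
The removed disk has mass m = M·(r/R)² = (0.919)(0.0667/0.195)² = 0.10752 kg (same uniform areal density).
Its moment of inertia about the rotation axis (parallel-axis theorem): I_hole = (1/2)mr² + md² = (1/2)(0.10752)(0.0667)² + (0.10752)(0.123)² = 0.0018659 kg m².
Treating the hole as negative mass, I = I₀ − I_hole = 0.017472 − 0.0018659 = 0.015607 kg m².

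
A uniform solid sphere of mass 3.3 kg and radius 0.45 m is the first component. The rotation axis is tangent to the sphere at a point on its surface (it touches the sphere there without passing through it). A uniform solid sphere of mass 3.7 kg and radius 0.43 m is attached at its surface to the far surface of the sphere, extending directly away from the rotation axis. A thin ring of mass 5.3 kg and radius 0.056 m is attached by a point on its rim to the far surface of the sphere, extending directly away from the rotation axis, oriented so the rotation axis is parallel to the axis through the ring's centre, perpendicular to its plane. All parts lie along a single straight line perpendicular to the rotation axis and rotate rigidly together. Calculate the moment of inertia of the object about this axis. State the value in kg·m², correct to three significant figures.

Solid sphere: I_cm = (2/5)MR² = (2/5)(3.3)(0.45)² = 0.2673 kg·m²; centre at d = 0.45 m, so I = I_cm + Md² gives I = 0.2673 + (3.3)(0.45)² = 0.93555 kg·m².
Solid sphere: I_cm = (2/5)MR² = (2/5)(3.7)(0.43)² = 0.27365 kg·m²; centre at d = 0.45 + 0.45 + 0.43 = 1.33 m, so I = I_cm + Md² gives I = 0.27365 + (3.7)(1.33)² = 6.8186 kg·m².
Thin ring: I_cm = MR² = (5.3)(0.056)² = 0.016621 kg·m²; centre at d = 0.45 + 0.45 + 0.43 + 0.43 + 0.056 = 1.816 m, so I = I_cm + Md² gives I = 0.016621 + (5.3)(1.816)² = 17.495 kg·m².
Total I = 0.93555 + 6.8186 + 17.495 = 25.249 kg·m².

25.2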